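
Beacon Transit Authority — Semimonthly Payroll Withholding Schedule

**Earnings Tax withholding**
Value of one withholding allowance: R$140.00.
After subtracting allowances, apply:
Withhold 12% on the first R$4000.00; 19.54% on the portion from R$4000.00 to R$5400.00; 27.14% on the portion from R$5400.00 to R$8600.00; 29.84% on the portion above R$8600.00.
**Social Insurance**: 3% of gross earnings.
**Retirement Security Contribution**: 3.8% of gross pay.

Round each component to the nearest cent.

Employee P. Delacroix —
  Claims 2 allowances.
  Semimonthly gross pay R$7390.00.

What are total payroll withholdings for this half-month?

Earnings Tax: taxable = R$7390.00 − 2×R$140.00 = R$7110.00
  R$753.56 + 27.14% × (R$7110.00 − R$5400.00) = R$753.56 + 27.14% × R$1710.00 = R$1217.65
Social Insurance: 3% × R$7390.00 = R$221.70
Retirement Security Contribution: 3.8% × R$7390.00 = R$280.82
Total: R$1217.65 + R$221.70 + R$280.82 = R$1720.17

R$1720.17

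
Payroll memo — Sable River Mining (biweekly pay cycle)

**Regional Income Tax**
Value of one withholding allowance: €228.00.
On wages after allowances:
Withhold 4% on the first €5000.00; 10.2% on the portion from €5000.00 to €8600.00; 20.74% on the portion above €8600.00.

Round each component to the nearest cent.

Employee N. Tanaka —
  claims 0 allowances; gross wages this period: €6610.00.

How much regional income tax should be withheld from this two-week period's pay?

€364.22

Regional Income Tax: taxable = €6610.00
  €200.00 + 10.2% × (€6610.00 − €5000.00) = €200.00 + 10.2% × €1610.00 = €364.22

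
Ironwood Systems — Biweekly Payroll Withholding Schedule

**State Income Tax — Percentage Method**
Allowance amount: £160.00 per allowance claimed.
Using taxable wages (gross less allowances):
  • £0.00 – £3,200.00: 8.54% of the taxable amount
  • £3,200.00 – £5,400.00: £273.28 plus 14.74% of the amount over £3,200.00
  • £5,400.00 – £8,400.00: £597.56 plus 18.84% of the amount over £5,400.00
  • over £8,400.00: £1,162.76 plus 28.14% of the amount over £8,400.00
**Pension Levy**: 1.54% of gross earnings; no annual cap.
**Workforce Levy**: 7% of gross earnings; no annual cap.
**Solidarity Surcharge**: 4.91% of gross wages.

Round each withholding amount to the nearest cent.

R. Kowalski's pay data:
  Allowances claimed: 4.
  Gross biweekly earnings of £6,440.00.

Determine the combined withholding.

State Income Tax: taxable = £6,440.00 − 4×£160.00 = £5,800.00
  £597.56 + 18.84% × (£5,800.00 − £5,400.00) = £597.56 + 18.84% × £400.00 = £672.92
Pension Levy: 1.54% × £6,440.00 = £99.18
Workforce Levy: 7% × £6,440.00 = £450.80
Solidarity Surcharge: 4.91% × £6,440.00 = £316.20
Total: £672.92 + £99.18 + £450.80 + £316.20 = £1,539.10

£1,539.10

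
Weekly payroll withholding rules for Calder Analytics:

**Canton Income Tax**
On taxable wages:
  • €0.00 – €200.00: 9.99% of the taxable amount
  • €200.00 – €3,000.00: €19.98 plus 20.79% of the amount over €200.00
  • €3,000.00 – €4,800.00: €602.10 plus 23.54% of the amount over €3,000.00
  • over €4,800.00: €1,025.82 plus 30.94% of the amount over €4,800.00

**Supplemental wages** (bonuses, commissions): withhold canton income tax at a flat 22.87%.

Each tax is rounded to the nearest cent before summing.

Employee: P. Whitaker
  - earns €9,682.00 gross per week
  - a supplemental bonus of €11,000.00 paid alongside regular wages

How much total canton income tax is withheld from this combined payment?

Canton Income Tax: taxable = €9,682.00
  €1,025.82 + 30.94% × (€9,682.00 − €4,800.00) = €1,025.82 + 30.94% × €4,882.00 = €2,536.31
Supplemental (22.87% flat on bonus): 22.87% × €11,000.00 = €2,515.70
Total canton income tax: €2,536.31 + €2,515.70 = €5,052.01

€5,052.01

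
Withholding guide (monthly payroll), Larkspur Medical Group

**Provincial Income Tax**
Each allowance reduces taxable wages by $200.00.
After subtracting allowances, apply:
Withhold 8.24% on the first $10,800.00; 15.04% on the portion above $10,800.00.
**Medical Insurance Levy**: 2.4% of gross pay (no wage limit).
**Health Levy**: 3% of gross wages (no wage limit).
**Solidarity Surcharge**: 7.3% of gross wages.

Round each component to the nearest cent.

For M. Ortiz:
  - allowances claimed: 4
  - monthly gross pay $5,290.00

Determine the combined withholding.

Provincial Income Tax: taxable = $5,290.00 − 4×$200.00 = $4,490.00
  8.24% × $4,490.00 = $369.98
Medical Insurance Levy: 2.4% × $5,290.00 = $126.96
Health Levy: 3% × $5,290.00 = $158.70
Solidarity Surcharge: 7.3% × $5,290.00 = $386.17
Total: $369.98 + $126.96 + $158.70 + $386.17 = $1,041.81

$1,041.81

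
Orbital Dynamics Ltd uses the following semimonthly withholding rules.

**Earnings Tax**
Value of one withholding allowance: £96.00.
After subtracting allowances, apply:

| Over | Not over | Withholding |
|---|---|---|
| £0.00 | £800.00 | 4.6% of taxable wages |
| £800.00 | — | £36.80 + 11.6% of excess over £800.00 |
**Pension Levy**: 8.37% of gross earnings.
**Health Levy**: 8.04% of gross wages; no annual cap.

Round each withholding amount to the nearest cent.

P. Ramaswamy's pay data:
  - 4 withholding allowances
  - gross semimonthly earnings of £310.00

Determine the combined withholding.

Earnings Tax: taxable = £310.00 − 4×£96.00 = £-74.00
  Taxable ≤ 0 → £0.00
Pension Levy: 8.37% × £310.00 = £25.95
Health Levy: 8.04% × £310.00 = £24.92
Total: £0.00 + £25.95 + £24.92 = £50.87

£50.87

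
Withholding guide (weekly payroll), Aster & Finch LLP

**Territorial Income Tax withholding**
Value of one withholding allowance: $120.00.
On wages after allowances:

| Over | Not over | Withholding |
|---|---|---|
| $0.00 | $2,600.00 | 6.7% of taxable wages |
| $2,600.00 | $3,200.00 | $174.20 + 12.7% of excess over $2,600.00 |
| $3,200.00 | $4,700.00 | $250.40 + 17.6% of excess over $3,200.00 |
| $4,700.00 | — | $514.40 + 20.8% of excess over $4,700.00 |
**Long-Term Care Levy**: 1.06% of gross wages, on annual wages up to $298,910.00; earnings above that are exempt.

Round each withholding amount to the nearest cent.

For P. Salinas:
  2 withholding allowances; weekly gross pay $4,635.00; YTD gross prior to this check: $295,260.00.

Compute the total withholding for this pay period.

$499.41

Territorial Income Tax: taxable = $4,635.00 − 2×$120.00 = $4,395.00
  $250.40 + 17.6% × ($4,395.00 − $3,200.00) = $250.40 + 17.6% × $1,195.00 = $460.72
Long-Term Care Levy: cap $298,910.00 − YTD $295,260.00 = $3,650.00 subject; 1.06% × $3,650.00 = $38.69
Total: $460.72 + $38.69 = $499.41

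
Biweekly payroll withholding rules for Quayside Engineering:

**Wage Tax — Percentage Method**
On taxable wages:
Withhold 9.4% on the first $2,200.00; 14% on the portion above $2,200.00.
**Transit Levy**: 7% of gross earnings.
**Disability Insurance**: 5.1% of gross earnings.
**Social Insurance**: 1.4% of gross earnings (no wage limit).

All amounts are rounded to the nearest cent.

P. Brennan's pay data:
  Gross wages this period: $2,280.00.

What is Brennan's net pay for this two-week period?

Wage Tax: taxable = $2,280.00
  $206.80 + 14% × ($2,280.00 − $2,200.00) = $206.80 + 14% × $80.00 = $218.00
Transit Levy: 7% × $2,280.00 = $159.60
Disability Insurance: 5.1% × $2,280.00 = $116.28
Social Insurance: 1.4% × $2,280.00 = $31.92
Total withheld: $218.00 + $159.60 + $116.28 + $31.92 = $525.80
Net pay: $2,280.00 − $525.80 = $1,754.20

$1,754.20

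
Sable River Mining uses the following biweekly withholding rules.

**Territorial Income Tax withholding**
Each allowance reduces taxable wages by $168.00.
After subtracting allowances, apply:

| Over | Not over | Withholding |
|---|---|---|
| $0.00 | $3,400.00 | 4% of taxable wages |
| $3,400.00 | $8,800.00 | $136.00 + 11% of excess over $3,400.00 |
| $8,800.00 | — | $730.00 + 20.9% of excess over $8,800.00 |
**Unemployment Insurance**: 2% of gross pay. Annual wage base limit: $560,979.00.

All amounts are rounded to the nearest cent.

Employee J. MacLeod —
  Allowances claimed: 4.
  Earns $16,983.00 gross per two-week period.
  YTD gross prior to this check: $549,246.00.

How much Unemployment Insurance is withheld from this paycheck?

Unemployment Insurance: cap $560,979.00 − YTD $549,246.00 = $11,733.00 subject; 2% × $11,733.00 = $234.66

$234.66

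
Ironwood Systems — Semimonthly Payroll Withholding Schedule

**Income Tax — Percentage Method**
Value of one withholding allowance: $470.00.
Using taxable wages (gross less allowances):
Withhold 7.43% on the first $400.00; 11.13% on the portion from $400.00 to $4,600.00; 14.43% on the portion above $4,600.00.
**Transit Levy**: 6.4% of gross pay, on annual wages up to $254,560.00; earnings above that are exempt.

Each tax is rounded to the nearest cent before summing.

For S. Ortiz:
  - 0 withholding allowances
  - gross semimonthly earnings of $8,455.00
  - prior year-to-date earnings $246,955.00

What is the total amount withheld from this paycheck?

$1,540.18

Income Tax: taxable = $8,455.00
  $497.18 + 14.43% × ($8,455.00 − $4,600.00) = $497.18 + 14.43% × $3,855.00 = $1,053.46
Transit Levy: cap $254,560.00 − YTD $246,955.00 = $7,605.00 subject; 6.4% × $7,605.00 = $486.72
Total: $1,053.46 + $486.72 = $1,540.18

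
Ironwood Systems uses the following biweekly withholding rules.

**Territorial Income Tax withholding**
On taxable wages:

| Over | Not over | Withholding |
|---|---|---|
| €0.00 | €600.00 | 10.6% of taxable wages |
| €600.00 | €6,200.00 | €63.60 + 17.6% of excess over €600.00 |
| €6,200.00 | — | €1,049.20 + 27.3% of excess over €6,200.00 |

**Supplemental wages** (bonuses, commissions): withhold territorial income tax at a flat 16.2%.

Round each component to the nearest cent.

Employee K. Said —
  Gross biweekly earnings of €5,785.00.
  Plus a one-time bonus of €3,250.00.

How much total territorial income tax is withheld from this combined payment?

€1,502.66

Territorial Income Tax: taxable = €5,785.00
  €63.60 + 17.6% × (€5,785.00 − €600.00) = €63.60 + 17.6% × €5,185.00 = €976.16
Supplemental (16.2% flat on bonus): 16.2% × €3,250.00 = €526.50
Total territorial income tax: €976.16 + €526.50 = €1,502.66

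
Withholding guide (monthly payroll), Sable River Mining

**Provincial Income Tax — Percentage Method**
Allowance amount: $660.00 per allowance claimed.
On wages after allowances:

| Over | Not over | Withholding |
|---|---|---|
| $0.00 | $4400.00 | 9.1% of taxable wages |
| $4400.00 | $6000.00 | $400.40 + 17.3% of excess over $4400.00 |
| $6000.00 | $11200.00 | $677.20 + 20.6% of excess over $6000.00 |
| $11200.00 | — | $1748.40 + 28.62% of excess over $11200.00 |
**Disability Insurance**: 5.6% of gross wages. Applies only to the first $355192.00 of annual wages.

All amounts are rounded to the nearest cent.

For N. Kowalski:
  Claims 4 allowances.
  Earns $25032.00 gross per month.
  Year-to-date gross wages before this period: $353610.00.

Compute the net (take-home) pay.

Provincial Income Tax: taxable = $25032.00 − 4×$660.00 = $22392.00
  $1748.40 + 28.62% × ($22392.00 − $11200.00) = $1748.40 + 28.62% × $11192.00 = $4951.55
Disability Insurance: cap $355192.00 − YTD $353610.00 = $1582.00 subject; 5.6% × $1582.00 = $88.59
Total withheld: $4951.55 + $88.59 = $5040.14
Net pay: $25032.00 − $5040.14 = $19991.86

$19991.86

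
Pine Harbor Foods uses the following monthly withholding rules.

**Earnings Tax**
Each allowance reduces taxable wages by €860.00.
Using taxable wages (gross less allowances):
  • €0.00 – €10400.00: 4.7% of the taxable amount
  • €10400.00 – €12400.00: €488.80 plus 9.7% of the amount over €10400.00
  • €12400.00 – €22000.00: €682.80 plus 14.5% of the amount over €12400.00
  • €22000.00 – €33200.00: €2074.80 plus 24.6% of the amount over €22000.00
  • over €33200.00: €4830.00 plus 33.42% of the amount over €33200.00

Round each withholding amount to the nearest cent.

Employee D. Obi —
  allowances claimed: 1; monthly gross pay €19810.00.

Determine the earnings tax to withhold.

€1632.55

Earnings Tax: taxable = €19810.00 − 1×€860.00 = €18950.00
  €682.80 + 14.5% × (€18950.00 − €12400.00) = €682.80 + 14.5% × €6550.00 = €1632.55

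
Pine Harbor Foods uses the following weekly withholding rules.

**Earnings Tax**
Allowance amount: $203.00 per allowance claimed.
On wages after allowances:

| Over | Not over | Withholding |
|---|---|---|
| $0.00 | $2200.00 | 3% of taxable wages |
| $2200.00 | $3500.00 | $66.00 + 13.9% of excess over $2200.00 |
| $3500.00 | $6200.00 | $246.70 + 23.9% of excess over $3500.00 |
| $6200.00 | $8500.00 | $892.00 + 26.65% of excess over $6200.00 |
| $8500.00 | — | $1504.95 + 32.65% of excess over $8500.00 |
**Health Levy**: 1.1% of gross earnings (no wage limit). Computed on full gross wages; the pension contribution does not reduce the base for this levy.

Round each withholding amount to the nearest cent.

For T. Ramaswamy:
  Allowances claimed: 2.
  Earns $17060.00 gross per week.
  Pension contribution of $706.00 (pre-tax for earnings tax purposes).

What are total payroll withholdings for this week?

$4124.38

Earnings Tax: taxable = $17060.00 − $706.00 − 2×$203.00 = $15948.00
  $1504.95 + 32.65% × ($15948.00 − $8500.00) = $1504.95 + 32.65% × $7448.00 = $3936.72
Health Levy: 1.1% × $17060.00 = $187.66
Total: $3936.72 + $187.66 = $4124.38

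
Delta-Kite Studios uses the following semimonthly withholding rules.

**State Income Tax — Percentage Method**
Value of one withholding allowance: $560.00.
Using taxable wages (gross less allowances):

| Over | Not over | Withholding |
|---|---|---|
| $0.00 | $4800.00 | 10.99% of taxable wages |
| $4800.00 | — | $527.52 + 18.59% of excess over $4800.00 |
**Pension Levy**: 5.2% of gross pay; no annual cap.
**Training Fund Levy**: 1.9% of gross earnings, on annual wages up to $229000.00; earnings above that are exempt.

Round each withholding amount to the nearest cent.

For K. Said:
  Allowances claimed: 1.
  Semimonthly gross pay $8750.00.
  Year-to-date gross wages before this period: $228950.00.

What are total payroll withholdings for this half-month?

$1613.67

State Income Tax: taxable = $8750.00 − 1×$560.00 = $8190.00
  $527.52 + 18.59% × ($8190.00 − $4800.00) = $527.52 + 18.59% × $3390.00 = $1157.72
Pension Levy: 5.2% × $8750.00 = $455.00
Training Fund Levy: cap $229000.00 − YTD $228950.00 = $50.00 subject; 1.9% × $50.00 = $0.95
Total: $1157.72 + $455.00 + $0.95 = $1613.67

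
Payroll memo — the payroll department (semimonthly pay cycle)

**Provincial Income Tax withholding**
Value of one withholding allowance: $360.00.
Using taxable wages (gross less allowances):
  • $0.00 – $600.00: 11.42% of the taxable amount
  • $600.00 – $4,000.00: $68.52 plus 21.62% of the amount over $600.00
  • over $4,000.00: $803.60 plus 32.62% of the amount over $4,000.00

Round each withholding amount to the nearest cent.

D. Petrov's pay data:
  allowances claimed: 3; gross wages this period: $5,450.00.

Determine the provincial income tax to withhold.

$924.29

Provincial Income Tax: taxable = $5,450.00 − 3×$360.00 = $4,370.00
  $803.60 + 32.62% × ($4,370.00 − $4,000.00) = $803.60 + 32.62% × $370.00 = $924.29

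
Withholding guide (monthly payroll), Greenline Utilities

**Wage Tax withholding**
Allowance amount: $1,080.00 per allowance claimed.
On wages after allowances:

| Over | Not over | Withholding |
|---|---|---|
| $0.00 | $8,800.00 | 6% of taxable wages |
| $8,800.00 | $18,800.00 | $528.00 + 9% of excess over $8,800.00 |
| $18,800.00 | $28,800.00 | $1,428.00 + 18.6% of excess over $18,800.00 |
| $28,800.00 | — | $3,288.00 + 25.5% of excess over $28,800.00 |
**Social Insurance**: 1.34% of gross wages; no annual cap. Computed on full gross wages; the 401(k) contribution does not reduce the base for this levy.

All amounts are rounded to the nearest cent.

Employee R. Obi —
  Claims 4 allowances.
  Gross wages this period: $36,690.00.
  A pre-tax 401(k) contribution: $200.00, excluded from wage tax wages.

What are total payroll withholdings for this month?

$4,639.00

Wage Tax: taxable = $36,690.00 − $200.00 − 4×$1,080.00 = $32,170.00
  $3,288.00 + 25.5% × ($32,170.00 − $28,800.00) = $3,288.00 + 25.5% × $3,370.00 = $4,147.35
Social Insurance: 1.34% × $36,690.00 = $491.65
Total: $4,147.35 + $491.65 = $4,639.00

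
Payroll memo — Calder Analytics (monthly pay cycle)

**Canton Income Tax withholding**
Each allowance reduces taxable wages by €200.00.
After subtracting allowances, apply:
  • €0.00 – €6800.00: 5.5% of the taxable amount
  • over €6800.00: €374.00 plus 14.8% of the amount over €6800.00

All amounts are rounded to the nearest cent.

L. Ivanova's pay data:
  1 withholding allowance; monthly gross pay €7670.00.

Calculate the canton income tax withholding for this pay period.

Canton Income Tax: taxable = €7670.00 − 1×€200.00 = €7470.00
  €374.00 + 14.8% × (€7470.00 − €6800.00) = €374.00 + 14.8% × €670.00 = €473.16

€473.16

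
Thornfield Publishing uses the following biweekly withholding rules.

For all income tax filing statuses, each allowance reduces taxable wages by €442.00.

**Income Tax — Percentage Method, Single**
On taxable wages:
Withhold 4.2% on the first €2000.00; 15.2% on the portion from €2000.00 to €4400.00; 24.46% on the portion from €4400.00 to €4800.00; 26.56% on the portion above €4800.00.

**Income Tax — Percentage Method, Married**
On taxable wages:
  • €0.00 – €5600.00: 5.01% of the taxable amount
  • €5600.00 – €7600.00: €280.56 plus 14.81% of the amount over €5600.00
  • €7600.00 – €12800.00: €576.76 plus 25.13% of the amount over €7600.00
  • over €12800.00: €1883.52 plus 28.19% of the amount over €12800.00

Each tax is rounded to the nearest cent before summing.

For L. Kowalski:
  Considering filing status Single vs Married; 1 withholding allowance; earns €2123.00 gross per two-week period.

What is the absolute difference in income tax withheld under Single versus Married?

€13.62

Income Tax (Single): taxable = €2123.00 − 1×€442.00 = €1681.00
  4.2% × €1681.00 = €70.60
Income Tax (Married): taxable = €2123.00 − 1×€442.00 = €1681.00
  5.01% × €1681.00 = €84.22
Difference: |€70.60 − €84.22| = €13.62 (higher under Married)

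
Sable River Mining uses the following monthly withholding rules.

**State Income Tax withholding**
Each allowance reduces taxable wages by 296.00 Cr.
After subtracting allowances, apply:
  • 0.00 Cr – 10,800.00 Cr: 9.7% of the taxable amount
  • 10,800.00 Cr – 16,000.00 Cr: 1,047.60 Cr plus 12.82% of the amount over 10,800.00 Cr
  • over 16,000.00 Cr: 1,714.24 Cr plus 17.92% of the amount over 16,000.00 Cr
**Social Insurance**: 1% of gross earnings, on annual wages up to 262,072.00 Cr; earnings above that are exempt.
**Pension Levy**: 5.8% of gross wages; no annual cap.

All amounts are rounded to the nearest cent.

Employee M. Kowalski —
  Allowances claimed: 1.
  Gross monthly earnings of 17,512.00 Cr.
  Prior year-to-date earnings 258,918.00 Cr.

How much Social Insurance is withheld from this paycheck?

Social Insurance: cap 262,072.00 Cr − YTD 258,918.00 Cr = 3,154.00 Cr subject; 1% × 3,154.00 Cr = 31.54 Cr

31.54 Cr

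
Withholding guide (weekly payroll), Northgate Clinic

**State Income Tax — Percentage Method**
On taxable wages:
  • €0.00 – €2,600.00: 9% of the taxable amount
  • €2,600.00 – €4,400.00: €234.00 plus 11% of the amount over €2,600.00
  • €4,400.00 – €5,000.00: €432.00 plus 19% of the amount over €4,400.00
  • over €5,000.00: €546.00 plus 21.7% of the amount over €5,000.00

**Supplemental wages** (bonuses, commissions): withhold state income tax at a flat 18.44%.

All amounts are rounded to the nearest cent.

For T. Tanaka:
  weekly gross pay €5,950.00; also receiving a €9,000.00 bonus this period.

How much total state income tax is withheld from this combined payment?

State Income Tax: taxable = €5,950.00
  €546.00 + 21.7% × (€5,950.00 − €5,000.00) = €546.00 + 21.7% × €950.00 = €752.15
Supplemental (18.44% flat on bonus): 18.44% × €9,000.00 = €1,659.60
Total state income tax: €752.15 + €1,659.60 = €2,411.75

€2,411.75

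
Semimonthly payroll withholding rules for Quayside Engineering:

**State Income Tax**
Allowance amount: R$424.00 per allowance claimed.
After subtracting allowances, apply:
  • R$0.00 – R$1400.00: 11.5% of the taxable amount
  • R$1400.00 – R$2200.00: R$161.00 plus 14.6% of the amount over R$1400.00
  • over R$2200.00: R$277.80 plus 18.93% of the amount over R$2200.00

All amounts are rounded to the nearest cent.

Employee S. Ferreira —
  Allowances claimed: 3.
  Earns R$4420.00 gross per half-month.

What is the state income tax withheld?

State Income Tax: taxable = R$4420.00 − 3×R$424.00 = R$3148.00
  R$277.80 + 18.93% × (R$3148.00 − R$2200.00) = R$277.80 + 18.93% × R$948.00 = R$457.26

R$457.26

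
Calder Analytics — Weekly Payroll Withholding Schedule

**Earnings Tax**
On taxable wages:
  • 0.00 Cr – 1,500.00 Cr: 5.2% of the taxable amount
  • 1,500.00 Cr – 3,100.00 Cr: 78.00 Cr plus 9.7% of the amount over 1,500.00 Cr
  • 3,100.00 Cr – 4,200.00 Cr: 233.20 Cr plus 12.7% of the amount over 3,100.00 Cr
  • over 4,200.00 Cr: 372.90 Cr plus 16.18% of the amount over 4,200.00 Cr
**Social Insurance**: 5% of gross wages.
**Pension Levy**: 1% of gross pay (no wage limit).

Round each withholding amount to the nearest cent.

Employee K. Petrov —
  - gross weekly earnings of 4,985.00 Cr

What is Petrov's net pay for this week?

4,185.99 Cr

Earnings Tax: taxable = 4,985.00 Cr
  372.90 Cr + 16.18% × (4,985.00 Cr − 4,200.00 Cr) = 372.90 Cr + 16.18% × 785.00 Cr = 499.91 Cr
Social Insurance: 5% × 4,985.00 Cr = 249.25 Cr
Pension Levy: 1% × 4,985.00 Cr = 49.85 Cr
Total withheld: 499.91 Cr + 249.25 Cr + 49.85 Cr = 799.01 Cr
Net pay: 4,985.00 Cr − 799.01 Cr = 4,185.99 Cr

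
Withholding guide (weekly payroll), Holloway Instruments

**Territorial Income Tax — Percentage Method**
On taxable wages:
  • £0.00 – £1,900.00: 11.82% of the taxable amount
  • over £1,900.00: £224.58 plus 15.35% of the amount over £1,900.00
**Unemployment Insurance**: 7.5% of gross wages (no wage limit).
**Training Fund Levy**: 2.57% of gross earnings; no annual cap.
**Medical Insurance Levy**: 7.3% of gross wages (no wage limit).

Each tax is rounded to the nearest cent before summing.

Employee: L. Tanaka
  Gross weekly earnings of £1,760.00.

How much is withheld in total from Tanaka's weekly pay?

£513.74

Territorial Income Tax: taxable = £1,760.00
  11.82% × £1,760.00 = £208.03
Unemployment Insurance: 7.5% × £1,760.00 = £132.00
Training Fund Levy: 2.57% × £1,760.00 = £45.23
Medical Insurance Levy: 7.3% × £1,760.00 = £128.48
Total: £208.03 + £132.00 + £45.23 + £128.48 = £513.74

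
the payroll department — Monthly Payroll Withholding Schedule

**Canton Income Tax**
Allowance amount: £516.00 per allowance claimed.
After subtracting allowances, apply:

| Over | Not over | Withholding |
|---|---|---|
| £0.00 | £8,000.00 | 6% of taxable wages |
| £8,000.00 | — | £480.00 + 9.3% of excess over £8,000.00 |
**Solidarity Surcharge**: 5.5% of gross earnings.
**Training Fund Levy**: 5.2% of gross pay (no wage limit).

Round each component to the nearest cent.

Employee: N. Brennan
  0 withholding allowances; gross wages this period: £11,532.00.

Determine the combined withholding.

£2,042.40

Canton Income Tax: taxable = £11,532.00
  £480.00 + 9.3% × (£11,532.00 − £8,000.00) = £480.00 + 9.3% × £3,532.00 = £808.48
Solidarity Surcharge: 5.5% × £11,532.00 = £634.26
Training Fund Levy: 5.2% × £11,532.00 = £599.66
Total: £808.48 + £634.26 + £599.66 = £2,042.40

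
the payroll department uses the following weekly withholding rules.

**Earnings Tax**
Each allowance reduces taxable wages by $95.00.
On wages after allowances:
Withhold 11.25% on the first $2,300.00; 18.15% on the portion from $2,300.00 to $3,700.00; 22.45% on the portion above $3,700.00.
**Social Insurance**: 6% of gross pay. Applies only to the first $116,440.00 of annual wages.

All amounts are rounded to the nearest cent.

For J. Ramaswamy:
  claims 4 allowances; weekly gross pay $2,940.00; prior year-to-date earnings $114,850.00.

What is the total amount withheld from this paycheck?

$401.34

Earnings Tax: taxable = $2,940.00 − 4×$95.00 = $2,560.00
  $258.75 + 18.15% × ($2,560.00 − $2,300.00) = $258.75 + 18.15% × $260.00 = $305.94
Social Insurance: cap $116,440.00 − YTD $114,850.00 = $1,590.00 subject; 6% × $1,590.00 = $95.40
Total: $305.94 + $95.40 = $401.34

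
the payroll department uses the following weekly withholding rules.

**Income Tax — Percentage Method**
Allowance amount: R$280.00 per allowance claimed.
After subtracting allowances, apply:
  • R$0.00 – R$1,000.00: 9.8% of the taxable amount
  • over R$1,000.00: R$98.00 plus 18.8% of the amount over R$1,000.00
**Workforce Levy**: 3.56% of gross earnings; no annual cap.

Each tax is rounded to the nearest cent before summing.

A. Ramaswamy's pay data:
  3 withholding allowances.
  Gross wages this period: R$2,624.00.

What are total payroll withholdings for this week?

Income Tax: taxable = R$2,624.00 − 3×R$280.00 = R$1,784.00
  R$98.00 + 18.8% × (R$1,784.00 − R$1,000.00) = R$98.00 + 18.8% × R$784.00 = R$245.39
Workforce Levy: 3.56% × R$2,624.00 = R$93.41
Total: R$245.39 + R$93.41 = R$338.80

R$338.80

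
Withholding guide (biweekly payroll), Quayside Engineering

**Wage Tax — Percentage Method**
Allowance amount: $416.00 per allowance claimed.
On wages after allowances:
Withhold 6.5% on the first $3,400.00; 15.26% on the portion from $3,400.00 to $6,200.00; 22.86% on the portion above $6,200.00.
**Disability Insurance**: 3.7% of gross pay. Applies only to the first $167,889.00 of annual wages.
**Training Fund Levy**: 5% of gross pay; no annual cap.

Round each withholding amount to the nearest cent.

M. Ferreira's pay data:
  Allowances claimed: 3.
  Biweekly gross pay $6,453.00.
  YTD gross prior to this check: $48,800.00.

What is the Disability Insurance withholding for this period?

$238.76

Disability Insurance: 3.7% × $6,453.00 = $238.76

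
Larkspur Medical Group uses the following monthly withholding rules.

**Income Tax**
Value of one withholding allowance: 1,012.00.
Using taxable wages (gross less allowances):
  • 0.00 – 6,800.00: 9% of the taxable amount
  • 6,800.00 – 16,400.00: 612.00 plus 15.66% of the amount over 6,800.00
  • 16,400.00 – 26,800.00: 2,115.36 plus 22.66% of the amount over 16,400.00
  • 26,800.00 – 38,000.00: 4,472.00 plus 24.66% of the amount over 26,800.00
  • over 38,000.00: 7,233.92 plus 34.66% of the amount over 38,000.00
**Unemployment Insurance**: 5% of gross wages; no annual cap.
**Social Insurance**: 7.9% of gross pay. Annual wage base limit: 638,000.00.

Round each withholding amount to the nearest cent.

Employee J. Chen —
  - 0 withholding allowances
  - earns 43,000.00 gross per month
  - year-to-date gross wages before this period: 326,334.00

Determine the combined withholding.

Income Tax: taxable = 43,000.00
  7,233.92 + 34.66% × (43,000.00 − 38,000.00) = 7,233.92 + 34.66% × 5,000.00 = 8,966.92
Unemployment Insurance: 5% × 43,000.00 = 2,150.00
Social Insurance: 7.9% × 43,000.00 = 3,397.00
Total: 8,966.92 + 2,150.00 + 3,397.00 = 14,513.92

14,513.92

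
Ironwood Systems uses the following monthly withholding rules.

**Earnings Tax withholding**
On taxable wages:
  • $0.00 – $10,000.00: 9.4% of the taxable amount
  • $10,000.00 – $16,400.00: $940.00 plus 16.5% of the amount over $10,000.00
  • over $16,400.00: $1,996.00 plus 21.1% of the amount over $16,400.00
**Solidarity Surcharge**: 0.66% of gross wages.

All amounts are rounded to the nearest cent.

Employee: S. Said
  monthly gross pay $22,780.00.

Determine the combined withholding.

$3,492.53

Earnings Tax: taxable = $22,780.00
  $1,996.00 + 21.1% × ($22,780.00 − $16,400.00) = $1,996.00 + 21.1% × $6,380.00 = $3,342.18
Solidarity Surcharge: 0.66% × $22,780.00 = $150.35
Total: $3,342.18 + $150.35 = $3,492.53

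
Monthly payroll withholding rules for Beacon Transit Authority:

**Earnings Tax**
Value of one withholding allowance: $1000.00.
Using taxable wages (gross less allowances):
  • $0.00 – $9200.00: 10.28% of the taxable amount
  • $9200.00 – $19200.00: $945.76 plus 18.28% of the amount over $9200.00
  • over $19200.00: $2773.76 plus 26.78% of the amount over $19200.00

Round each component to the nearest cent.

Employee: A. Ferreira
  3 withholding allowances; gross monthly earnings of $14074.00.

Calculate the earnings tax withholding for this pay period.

Earnings Tax: taxable = $14074.00 − 3×$1000.00 = $11074.00
  $945.76 + 18.28% × ($11074.00 − $9200.00) = $945.76 + 18.28% × $1874.00 = $1288.33

$1288.33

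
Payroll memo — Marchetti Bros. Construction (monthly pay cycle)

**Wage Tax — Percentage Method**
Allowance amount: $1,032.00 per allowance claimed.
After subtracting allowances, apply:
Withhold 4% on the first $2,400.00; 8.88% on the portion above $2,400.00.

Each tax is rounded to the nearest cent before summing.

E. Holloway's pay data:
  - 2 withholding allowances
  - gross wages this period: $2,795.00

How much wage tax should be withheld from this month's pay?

Wage Tax: taxable = $2,795.00 − 2×$1,032.00 = $731.00
  4% × $731.00 = $29.24

$29.24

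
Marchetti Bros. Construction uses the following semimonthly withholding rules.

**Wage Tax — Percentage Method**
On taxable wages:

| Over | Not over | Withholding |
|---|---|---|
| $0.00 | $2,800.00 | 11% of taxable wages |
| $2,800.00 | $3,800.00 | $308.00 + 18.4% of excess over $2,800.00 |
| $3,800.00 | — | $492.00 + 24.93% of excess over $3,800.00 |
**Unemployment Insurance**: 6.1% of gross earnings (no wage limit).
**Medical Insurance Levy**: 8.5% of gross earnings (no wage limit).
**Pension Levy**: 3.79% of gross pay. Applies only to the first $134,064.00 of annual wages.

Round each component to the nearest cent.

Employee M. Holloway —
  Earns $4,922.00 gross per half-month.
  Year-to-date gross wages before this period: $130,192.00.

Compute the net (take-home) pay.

Wage Tax: taxable = $4,922.00
  $492.00 + 24.93% × ($4,922.00 − $3,800.00) = $492.00 + 24.93% × $1,122.00 = $771.71
Unemployment Insurance: 6.1% × $4,922.00 = $300.24
Medical Insurance Levy: 8.5% × $4,922.00 = $418.37
Pension Levy: cap $134,064.00 − YTD $130,192.00 = $3,872.00 subject; 3.79% × $3,872.00 = $146.75
Total withheld: $771.71 + $300.24 + $418.37 + $146.75 = $1,637.07
Net pay: $4,922.00 − $1,637.07 = $3,284.93

$3,284.93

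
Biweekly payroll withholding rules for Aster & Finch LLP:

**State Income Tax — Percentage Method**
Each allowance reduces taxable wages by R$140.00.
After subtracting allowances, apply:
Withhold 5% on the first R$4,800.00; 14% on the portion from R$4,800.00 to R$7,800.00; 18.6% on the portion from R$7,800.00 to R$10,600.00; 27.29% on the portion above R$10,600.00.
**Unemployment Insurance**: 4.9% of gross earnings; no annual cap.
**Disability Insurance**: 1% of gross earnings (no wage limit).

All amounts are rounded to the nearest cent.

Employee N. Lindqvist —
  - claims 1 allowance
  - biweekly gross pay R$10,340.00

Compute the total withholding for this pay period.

R$1,716.46

State Income Tax: taxable = R$10,340.00 − 1×R$140.00 = R$10,200.00
  R$660.00 + 18.6% × (R$10,200.00 − R$7,800.00) = R$660.00 + 18.6% × R$2,400.00 = R$1,106.40
Unemployment Insurance: 4.9% × R$10,340.00 = R$506.66
Disability Insurance: 1% × R$10,340.00 = R$103.40
Total: R$1,106.40 + R$506.66 + R$103.40 = R$1,716.46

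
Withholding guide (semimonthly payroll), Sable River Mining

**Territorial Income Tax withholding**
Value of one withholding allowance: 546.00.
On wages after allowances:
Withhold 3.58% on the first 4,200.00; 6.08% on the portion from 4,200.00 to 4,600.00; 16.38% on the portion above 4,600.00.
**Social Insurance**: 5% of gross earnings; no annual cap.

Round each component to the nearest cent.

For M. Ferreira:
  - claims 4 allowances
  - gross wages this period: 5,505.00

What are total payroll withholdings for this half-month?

394.14

Territorial Income Tax: taxable = 5,505.00 − 4×546.00 = 3,321.00
  3.58% × 3,321.00 = 118.89
Social Insurance: 5% × 5,505.00 = 275.25
Total: 118.89 + 275.25 = 394.14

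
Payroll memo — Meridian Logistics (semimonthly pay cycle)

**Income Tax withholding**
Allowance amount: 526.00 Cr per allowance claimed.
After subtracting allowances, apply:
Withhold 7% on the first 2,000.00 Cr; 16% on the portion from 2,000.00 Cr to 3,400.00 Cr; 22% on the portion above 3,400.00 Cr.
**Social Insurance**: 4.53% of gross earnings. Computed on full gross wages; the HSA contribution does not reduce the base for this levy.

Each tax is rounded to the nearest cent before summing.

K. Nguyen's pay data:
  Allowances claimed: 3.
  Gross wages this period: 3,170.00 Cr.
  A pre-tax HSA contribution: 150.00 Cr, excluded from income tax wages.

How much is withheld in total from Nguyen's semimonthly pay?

244.54 Cr

Income Tax: taxable = 3,170.00 Cr − 150.00 Cr − 3×526.00 Cr = 1,442.00 Cr
  7% × 1,442.00 Cr = 100.94 Cr
Social Insurance: 4.53% × 3,170.00 Cr = 143.60 Cr
Total: 100.94 Cr + 143.60 Cr = 244.54 Cr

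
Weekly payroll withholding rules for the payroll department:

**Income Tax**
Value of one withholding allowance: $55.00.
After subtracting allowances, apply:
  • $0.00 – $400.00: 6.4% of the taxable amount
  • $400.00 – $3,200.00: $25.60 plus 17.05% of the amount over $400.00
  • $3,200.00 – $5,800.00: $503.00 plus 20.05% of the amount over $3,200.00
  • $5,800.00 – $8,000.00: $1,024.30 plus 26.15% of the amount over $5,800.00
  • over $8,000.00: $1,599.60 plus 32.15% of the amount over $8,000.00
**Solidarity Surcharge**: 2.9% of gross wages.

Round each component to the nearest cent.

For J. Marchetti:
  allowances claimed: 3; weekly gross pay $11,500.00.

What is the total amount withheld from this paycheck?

$3,005.30

Income Tax: taxable = $11,500.00 − 3×$55.00 = $11,335.00
  $1,599.60 + 32.15% × ($11,335.00 − $8,000.00) = $1,599.60 + 32.15% × $3,335.00 = $2,671.80
Solidarity Surcharge: 2.9% × $11,500.00 = $333.50
Total: $2,671.80 + $333.50 = $3,005.30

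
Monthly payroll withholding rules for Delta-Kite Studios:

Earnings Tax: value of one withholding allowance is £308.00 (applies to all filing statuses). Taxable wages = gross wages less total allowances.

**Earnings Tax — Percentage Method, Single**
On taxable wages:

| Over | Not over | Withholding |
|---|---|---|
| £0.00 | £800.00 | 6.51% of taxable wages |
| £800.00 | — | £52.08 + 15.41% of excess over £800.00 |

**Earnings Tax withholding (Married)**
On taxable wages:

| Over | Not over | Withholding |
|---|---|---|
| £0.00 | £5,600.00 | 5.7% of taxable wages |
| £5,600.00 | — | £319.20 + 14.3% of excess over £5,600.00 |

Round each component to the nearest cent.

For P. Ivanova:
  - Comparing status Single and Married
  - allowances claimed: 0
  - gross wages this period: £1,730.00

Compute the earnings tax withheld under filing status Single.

Earnings Tax (Single): taxable = £1,730.00
  £52.08 + 15.41% × (£1,730.00 − £800.00) = £52.08 + 15.41% × £930.00 = £195.39

£195.39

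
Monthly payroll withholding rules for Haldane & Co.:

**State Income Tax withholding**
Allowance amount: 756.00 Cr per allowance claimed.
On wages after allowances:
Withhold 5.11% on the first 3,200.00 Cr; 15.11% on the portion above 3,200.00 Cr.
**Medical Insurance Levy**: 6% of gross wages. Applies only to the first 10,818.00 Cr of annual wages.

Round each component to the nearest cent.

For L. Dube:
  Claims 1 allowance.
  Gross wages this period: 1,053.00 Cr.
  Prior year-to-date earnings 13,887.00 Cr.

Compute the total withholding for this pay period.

State Income Tax: taxable = 1,053.00 Cr − 1×756.00 Cr = 297.00 Cr
  5.11% × 297.00 Cr = 15.18 Cr
Medical Insurance Levy: YTD 13,887.00 Cr ≥ cap 10,818.00 Cr → 0.00 Cr
Total: 15.18 Cr + 0.00 Cr = 15.18 Cr

15.18 Cr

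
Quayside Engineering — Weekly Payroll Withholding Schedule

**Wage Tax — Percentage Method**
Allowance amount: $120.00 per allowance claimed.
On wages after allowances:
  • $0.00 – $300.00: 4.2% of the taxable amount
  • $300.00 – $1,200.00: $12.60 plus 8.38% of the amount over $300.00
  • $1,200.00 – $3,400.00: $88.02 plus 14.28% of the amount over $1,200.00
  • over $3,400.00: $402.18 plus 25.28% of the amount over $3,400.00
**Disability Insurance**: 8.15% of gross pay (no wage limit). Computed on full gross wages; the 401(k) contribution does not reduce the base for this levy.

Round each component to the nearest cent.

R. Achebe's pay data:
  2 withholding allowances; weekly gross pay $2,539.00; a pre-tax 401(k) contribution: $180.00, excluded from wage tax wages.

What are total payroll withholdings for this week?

$426.18

Wage Tax: taxable = $2,539.00 − $180.00 − 2×$120.00 = $2,119.00
  $88.02 + 14.28% × ($2,119.00 − $1,200.00) = $88.02 + 14.28% × $919.00 = $219.25
Disability Insurance: 8.15% × $2,539.00 = $206.93
Total: $219.25 + $206.93 = $426.18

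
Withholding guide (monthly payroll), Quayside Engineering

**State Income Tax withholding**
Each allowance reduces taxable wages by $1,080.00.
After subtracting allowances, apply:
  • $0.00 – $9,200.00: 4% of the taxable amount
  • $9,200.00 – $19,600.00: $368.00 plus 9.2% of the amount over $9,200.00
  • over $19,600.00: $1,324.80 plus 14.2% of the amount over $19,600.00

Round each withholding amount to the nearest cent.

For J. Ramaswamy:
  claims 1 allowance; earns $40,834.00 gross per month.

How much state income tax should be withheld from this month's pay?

$4,186.67

State Income Tax: taxable = $40,834.00 − 1×$1,080.00 = $39,754.00
  $1,324.80 + 14.2% × ($39,754.00 − $19,600.00) = $1,324.80 + 14.2% × $20,154.00 = $4,186.67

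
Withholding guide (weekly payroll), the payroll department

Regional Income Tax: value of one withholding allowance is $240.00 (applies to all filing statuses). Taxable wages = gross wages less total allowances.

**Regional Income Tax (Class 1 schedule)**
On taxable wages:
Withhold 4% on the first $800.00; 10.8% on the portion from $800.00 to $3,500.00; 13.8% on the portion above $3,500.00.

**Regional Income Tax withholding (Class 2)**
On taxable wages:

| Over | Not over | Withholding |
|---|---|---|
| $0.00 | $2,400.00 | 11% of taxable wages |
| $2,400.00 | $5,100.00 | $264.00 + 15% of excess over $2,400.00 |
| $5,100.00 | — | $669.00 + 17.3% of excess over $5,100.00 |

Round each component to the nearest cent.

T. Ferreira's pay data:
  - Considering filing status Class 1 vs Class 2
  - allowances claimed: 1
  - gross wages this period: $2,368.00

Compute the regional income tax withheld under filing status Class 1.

$175.42

Regional Income Tax (Class 1): taxable = $2,368.00 − 1×$240.00 = $2,128.00
  $32.00 + 10.8% × ($2,128.00 − $800.00) = $32.00 + 10.8% × $1,328.00 = $175.42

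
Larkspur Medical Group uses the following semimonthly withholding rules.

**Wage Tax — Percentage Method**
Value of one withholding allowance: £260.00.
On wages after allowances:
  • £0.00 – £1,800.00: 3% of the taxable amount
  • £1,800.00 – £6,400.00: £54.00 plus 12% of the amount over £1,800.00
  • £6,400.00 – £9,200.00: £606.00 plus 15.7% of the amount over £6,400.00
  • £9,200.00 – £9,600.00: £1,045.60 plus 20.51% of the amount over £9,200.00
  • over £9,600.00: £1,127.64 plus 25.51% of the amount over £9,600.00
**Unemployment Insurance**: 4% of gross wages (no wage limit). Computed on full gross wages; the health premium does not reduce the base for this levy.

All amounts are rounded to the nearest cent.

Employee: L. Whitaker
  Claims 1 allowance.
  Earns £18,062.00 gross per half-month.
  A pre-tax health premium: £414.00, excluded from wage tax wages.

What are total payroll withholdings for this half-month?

£3,836.84

Wage Tax: taxable = £18,062.00 − £414.00 − 1×£260.00 = £17,388.00
  £1,127.64 + 25.51% × (£17,388.00 − £9,600.00) = £1,127.64 + 25.51% × £7,788.00 = £3,114.36
Unemployment Insurance: 4% × £18,062.00 = £722.48
Total: £3,114.36 + £722.48 = £3,836.84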